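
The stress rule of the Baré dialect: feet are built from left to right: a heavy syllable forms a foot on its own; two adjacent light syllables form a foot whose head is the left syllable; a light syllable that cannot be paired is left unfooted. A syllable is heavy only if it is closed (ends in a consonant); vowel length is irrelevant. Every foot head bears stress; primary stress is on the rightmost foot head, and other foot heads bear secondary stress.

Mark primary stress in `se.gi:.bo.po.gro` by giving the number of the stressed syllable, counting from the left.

3

Weights: 1 se L, 2 gi: L, 3 bo L, 4 po L, 5 gro L.
Parse left to right (heavy = foot alone; LL = one foot; stranded L unfooted): (ˈse.gi:) (ˈbo.po) gro.
Foot heads: 1, 3.
Primary stress on the rightmost head = syllable 3.
Primary stress: syllable 3 → se.gi:.ˈbo.po.gro.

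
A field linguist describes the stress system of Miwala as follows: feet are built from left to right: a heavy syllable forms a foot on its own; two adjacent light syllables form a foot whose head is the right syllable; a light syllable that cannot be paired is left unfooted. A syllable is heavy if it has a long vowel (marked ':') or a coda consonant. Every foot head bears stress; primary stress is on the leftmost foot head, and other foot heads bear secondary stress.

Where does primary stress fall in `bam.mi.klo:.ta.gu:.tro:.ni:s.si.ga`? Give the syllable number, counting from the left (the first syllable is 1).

1

Weights: 1 bam H, 2 mi L, 3 klo: H, 4 ta L, 5 gu: H, 6 tro: H, 7 ni:s H, 8 si L, 9 ga L.
Parse left to right (heavy = foot alone; LL = one foot; stranded L unfooted): (ˈbam) mi (ˈklo:) ta (ˈgu:) (ˈtro:) (ˈni:s) (si.ˈga).
Foot heads: 1, 3, 5, 6, 7, 9.
Primary stress on the leftmost head = syllable 1.
Primary stress: syllable 1 → ˈbam.mi.klo:.ta.gu:.tro:.ni:s.si.ga.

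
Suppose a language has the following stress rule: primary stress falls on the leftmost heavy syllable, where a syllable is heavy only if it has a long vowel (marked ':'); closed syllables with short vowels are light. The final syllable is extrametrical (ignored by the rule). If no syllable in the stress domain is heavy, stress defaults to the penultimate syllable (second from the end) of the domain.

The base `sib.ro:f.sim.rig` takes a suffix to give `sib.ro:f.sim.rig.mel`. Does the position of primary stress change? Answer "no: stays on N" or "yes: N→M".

Base `sib.ro:f.sim.rig` (4 syllables):
  The final syllable (4, rig) is extrametrical; the stress domain is syllables 1–3.
  Weights: 1 sib L, 2 ro:f H, 3 sim L.
  Heavy syllables in the domain: 2. The leftmost is syllable 2 (ro:f).
  → primary stress on syllable 2.
Suffixed `sib.ro:f.sim.rig.mel` (5 syllables):
  The final syllable (5, mel) is extrametrical; the stress domain is syllables 1–4.
  Weights: 1 sib L, 2 ro:f H, 3 sim L, 4 rig L.
  Heavy syllables in the domain: 2. The leftmost is syllable 2 (ro:f).
  → primary stress on syllable 2.

no: stays on 2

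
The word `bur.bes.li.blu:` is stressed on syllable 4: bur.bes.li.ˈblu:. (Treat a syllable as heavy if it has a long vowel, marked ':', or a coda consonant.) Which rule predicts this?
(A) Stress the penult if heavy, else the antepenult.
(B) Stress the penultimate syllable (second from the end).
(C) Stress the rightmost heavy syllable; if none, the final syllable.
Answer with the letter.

C

Rule A → syllable 2 (observed: 4).
Rule B → syllable 3 (observed: 4).
Rule C → syllable 4 ✓.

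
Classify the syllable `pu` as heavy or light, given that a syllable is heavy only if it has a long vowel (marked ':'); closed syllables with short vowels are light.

`pu`: short vowel, open (no coda). Short vowel → light.

light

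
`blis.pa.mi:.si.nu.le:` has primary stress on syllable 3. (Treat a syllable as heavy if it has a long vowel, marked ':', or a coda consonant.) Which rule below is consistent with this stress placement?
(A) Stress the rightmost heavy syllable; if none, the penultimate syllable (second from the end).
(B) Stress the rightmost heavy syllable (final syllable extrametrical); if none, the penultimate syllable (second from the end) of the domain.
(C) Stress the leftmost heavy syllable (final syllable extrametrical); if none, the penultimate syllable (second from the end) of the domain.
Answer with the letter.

B

Rule A → syllable 6 (observed: 3).
Rule B → syllable 3 ✓.
Rule C → syllable 1 (observed: 3).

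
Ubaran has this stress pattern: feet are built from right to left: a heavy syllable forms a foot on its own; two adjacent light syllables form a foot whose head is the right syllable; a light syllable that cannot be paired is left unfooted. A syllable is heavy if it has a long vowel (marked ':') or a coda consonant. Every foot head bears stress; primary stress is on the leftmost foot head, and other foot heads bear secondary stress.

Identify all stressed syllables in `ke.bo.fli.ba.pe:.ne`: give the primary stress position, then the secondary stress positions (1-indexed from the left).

Weights: 1 ke L, 2 bo L, 3 fli L, 4 ba L, 5 pe: H, 6 ne L.
Parse right to left (heavy = foot alone; LL = one foot; stranded L unfooted): (ke.ˈbo) (fli.ˈba) (ˈpe:) ne.
Foot heads: 2, 4, 5.
Primary stress on the leftmost head = syllable 2.
Secondary stress on 4, 5: ke.ˈbo.fli.ˌba.ˌpe:.ne.

primary 2, secondary 4, 5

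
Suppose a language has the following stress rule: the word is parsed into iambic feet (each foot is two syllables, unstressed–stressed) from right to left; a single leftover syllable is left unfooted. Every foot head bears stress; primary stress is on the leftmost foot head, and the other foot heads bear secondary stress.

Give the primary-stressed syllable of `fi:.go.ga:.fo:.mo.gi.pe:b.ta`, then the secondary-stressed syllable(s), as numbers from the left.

Parse right to left into iambic (σˈσ) feet: (fi:.ˈgo) (ga:.ˈfo:) (mo.ˈgi) (pe:b.ˈta).
Foot heads (stressed positions): 2, 4, 6, 8.
End Rule Leftmost: primary stress on the leftmost head = syllable 2.
Secondary stress on 4, 6, 8: fi:.ˈgo.ga:.ˌfo:.mo.ˌgi.pe:b.ˌta.

primary 2, secondary 4, 6, 8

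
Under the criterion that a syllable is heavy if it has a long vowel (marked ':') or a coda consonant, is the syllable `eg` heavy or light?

`eg`: short vowel, closed (coda /g/). Closed → heavy.

heavy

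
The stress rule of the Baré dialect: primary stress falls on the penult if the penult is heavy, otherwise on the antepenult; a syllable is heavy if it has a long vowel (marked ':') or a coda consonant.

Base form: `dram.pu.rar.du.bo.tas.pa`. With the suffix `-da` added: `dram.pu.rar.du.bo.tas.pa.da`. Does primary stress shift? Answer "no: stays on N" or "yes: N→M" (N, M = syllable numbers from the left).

no: stays on 6

Base `dram.pu.rar.du.bo.tas.pa` (7 syllables):
  Weights: 5 bo L, 6 tas H, 7 pa L.
  The penult (syllable 6, tas) is heavy, so it takes stress.
  → primary stress on syllable 6.
Suffixed `dram.pu.rar.du.bo.tas.pa.da` (8 syllables):
  Weights: 6 tas H, 7 pa L, 8 da L.
  The penult (syllable 7, pa) is light, so stress falls on the antepenult (syllable 6, tas).
  → primary stress on syllable 6.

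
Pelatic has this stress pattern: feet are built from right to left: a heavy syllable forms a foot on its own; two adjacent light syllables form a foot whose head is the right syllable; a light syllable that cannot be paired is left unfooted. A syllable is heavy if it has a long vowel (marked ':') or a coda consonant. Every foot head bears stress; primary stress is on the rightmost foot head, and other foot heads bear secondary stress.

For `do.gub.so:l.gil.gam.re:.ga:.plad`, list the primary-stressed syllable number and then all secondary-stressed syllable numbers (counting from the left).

Weights: 1 do L, 2 gub H, 3 so:l H, 4 gil H, 5 gam H, 6 re: H, 7 ga: H, 8 plad H.
Parse right to left (heavy = foot alone; LL = one foot; stranded L unfooted): do (ˈgub) (ˈso:l) (ˈgil) (ˈgam) (ˈre:) (ˈga:) (ˈplad).
Foot heads: 2, 3, 4, 5, 6, 7, 8.
Primary stress on the rightmost head = syllable 8.
Secondary stress on 2, 3, 4, 5, 6, 7: do.ˌgub.ˌso:l.ˌgil.ˌgam.ˌre:.ˌga:.ˈplad.

primary 8, secondary 2, 3, 4, 5, 6, 7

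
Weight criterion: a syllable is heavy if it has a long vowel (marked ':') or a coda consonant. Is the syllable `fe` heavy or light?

`fe`: short vowel, open (no coda). Short vowel, open → light.

light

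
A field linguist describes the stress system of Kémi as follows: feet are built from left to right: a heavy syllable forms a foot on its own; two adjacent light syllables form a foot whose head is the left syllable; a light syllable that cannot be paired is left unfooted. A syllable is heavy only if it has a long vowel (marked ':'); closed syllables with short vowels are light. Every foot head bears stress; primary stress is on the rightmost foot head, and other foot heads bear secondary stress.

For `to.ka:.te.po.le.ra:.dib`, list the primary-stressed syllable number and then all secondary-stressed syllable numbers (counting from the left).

primary 6, secondary 2, 3

Weights: 1 to L, 2 ka: H, 3 te L, 4 po L, 5 le L, 6 ra: H, 7 dib L.
Parse left to right (heavy = foot alone; LL = one foot; stranded L unfooted): to (ˈka:) (ˈte.po) le (ˈra:) dib.
Foot heads: 2, 3, 6.
Primary stress on the rightmost head = syllable 6.
Secondary stress on 2, 3: to.ˌka:.ˌte.po.le.ˈra:.dib.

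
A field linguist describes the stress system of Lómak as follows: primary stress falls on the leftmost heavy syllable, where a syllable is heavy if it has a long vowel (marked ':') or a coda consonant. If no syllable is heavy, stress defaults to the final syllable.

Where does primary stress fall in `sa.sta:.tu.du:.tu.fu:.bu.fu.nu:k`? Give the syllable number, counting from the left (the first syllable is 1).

Weights: 1 sa L, 2 sta: H, 3 tu L, 4 du: H, 5 tu L, 6 fu: H, 7 bu L, 8 fu L, 9 nu:k H.
Heavy syllables in the domain: 2, 4, 6, 9. The leftmost is syllable 2 (sta:).
Primary stress: syllable 2 → sa.ˈsta:.tu.du:.tu.fu:.bu.fu.nu:k.

2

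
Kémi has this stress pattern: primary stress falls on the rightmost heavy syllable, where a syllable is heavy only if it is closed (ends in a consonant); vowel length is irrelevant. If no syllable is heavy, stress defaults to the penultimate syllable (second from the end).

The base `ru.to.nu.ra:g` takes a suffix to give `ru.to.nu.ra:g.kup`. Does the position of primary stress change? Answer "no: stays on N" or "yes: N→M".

Base `ru.to.nu.ra:g` (4 syllables):
  Weights: 1 ru L, 2 to L, 3 nu L, 4 ra:g H.
  Heavy syllables in the domain: 4. The rightmost is syllable 4 (ra:g).
  → primary stress on syllable 4.
Suffixed `ru.to.nu.ra:g.kup` (5 syllables):
  Weights: 1 ru L, 2 to L, 3 nu L, 4 ra:g H, 5 kup H.
  Heavy syllables in the domain: 4, 5. The rightmost is syllable 5 (kup).
  → primary stress on syllable 5.

yes: 4→5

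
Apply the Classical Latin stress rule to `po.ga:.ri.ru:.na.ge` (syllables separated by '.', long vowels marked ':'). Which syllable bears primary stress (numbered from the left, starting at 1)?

Classical Latin: stress the penult if heavy (long vowel or closed), else the antepenult.
Weights: 4 ru: H, 5 na L, 6 ge L.
The penult (syllable 5, na) is light, so stress falls on the antepenult (syllable 4, ru:).
Stress on syllable 4: po.ga:.ri.ˈru:.na.ge.

4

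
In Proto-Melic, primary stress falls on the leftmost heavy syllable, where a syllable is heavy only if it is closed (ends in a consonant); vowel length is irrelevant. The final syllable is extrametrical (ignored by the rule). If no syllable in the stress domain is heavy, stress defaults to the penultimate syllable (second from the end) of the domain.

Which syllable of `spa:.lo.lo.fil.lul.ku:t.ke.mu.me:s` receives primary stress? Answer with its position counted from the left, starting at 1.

The final syllable (9, me:s) is extrametrical; the stress domain is syllables 1–8.
Weights: 1 spa: L, 2 lo L, 3 lo L, 4 fil H, 5 lul H, 6 ku:t H, 7 ke L, 8 mu L.
Heavy syllables in the domain: 4, 5, 6. The leftmost is syllable 4 (fil).
Primary stress: syllable 4 → spa:.lo.lo.ˈfil.lul.ku:t.ke.mu.me:s.

4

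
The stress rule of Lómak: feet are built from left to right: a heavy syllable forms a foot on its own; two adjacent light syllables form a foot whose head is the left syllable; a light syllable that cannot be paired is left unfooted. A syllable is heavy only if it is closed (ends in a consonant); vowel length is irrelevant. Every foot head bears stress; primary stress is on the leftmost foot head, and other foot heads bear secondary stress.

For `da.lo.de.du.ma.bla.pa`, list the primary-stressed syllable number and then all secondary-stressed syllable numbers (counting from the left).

primary 1, secondary 3, 5

Weights: 1 da L, 2 lo L, 3 de L, 4 du L, 5 ma L, 6 bla L, 7 pa L.
Parse left to right (heavy = foot alone; LL = one foot; stranded L unfooted): (ˈda.lo) (ˈde.du) (ˈma.bla) pa.
Foot heads: 1, 3, 5.
Primary stress on the leftmost head = syllable 1.
Secondary stress on 3, 5: ˈda.lo.ˌde.du.ˌma.bla.pa.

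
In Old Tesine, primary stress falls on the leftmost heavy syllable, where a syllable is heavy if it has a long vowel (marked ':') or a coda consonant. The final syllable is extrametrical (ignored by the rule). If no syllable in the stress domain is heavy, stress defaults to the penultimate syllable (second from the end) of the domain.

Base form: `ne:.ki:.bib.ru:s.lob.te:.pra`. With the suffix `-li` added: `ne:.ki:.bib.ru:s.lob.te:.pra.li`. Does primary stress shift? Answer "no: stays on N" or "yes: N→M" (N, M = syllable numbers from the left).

no: stays on 1

Base `ne:.ki:.bib.ru:s.lob.te:.pra` (7 syllables):
  The final syllable (7, pra) is extrametrical; the stress domain is syllables 1–6.
  Weights: 1 ne: H, 2 ki: H, 3 bib H, 4 ru:s H, 5 lob H, 6 te: H.
  Heavy syllables in the domain: 1, 2, 3, 4, 5, 6. The leftmost is syllable 1 (ne:).
  → primary stress on syllable 1.
Suffixed `ne:.ki:.bib.ru:s.lob.te:.pra.li` (8 syllables):
  The final syllable (8, li) is extrametrical; the stress domain is syllables 1–7.
  Weights: 1 ne: H, 2 ki: H, 3 bib H, 4 ru:s H, 5 lob H, 6 te: H, 7 pra L.
  Heavy syllables in the domain: 1, 2, 3, 4, 5, 6. The leftmost is syllable 1 (ne:).
  → primary stress on syllable 1.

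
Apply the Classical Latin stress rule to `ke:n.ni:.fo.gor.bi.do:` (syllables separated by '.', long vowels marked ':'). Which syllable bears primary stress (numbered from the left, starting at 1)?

Classical Latin: stress the penult if heavy (long vowel or closed), else the antepenult.
Weights: 4 gor H, 5 bi L, 6 do: H.
The penult (syllable 5, bi) is light, so stress falls on the antepenult (syllable 4, gor).
Stress on syllable 4: ke:n.ni:.fo.ˈgor.bi.do:.

4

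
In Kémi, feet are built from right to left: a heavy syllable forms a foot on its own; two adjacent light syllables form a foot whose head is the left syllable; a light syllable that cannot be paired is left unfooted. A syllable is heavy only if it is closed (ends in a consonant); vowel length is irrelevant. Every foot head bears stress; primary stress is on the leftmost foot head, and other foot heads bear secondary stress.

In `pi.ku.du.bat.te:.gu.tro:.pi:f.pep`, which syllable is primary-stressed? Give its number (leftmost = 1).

Weights: 1 pi L, 2 ku L, 3 du L, 4 bat H, 5 te: L, 6 gu L, 7 tro: L, 8 pi:f H, 9 pep H.
Parse right to left (heavy = foot alone; LL = one foot; stranded L unfooted): pi (ˈku.du) (ˈbat) te: (ˈgu.tro:) (ˈpi:f) (ˈpep).
Foot heads: 2, 4, 6, 8, 9.
Primary stress on the leftmost head = syllable 2.
Primary stress: syllable 2 → pi.ˈku.du.bat.te:.gu.tro:.pi:f.pep.

2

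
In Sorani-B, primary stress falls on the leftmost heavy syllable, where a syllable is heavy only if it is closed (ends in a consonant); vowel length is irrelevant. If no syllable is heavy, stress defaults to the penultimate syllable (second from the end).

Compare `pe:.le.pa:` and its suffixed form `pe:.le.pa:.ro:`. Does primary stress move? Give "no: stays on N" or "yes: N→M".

yes: 2→3

Base `pe:.le.pa:` (3 syllables):
  Weights: 1 pe: L, 2 le L, 3 pa: L.
  No heavy syllable in the domain; default to the penultimate syllable (second from the end) = syllable 2.
  → primary stress on syllable 2.
Suffixed `pe:.le.pa:.ro:` (4 syllables):
  Weights: 1 pe: L, 2 le L, 3 pa: L, 4 ro: L.
  No heavy syllable in the domain; default to the penultimate syllable (second from the end) = syllable 3.
  → primary stress on syllable 3.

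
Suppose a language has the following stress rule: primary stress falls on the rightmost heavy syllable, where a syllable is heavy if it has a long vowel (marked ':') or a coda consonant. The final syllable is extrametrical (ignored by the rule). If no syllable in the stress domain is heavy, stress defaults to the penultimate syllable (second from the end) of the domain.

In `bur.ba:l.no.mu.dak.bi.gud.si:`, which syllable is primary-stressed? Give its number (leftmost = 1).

7

The final syllable (8, si:) is extrametrical; the stress domain is syllables 1–7.
Weights: 1 bur H, 2 ba:l H, 3 no L, 4 mu L, 5 dak H, 6 bi L, 7 gud H.
Heavy syllables in the domain: 1, 2, 5, 7. The rightmost is syllable 7 (gud).
Primary stress: syllable 7 → bur.ba:l.no.mu.dak.bi.ˈgud.si:.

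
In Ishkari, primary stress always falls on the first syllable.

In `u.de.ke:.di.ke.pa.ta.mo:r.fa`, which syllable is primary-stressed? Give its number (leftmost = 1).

1

The word has 9 syllables; the first syllable is syllable 1 (u).
Primary stress: syllable 1 → ˈu.de.ke:.di.ke.pa.ta.mo:r.fa.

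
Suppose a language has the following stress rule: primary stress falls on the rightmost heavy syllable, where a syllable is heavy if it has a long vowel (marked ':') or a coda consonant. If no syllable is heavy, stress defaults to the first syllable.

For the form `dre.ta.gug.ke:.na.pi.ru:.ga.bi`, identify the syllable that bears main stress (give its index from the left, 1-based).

Weights: 1 dre L, 2 ta L, 3 gug H, 4 ke: H, 5 na L, 6 pi L, 7 ru: H, 8 ga L, 9 bi L.
Heavy syllables in the domain: 3, 4, 7. The rightmost is syllable 7 (ru:).
Primary stress: syllable 7 → dre.ta.gug.ke:.na.pi.ˈru:.ga.bi.

7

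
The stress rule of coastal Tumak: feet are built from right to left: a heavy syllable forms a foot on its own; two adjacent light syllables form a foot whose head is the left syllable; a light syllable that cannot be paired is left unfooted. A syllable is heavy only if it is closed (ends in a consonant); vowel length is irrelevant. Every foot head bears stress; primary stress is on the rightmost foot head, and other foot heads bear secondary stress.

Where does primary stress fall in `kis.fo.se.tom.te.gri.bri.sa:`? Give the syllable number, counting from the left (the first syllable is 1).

7

Weights: 1 kis H, 2 fo L, 3 se L, 4 tom H, 5 te L, 6 gri L, 7 bri L, 8 sa: L.
Parse right to left (heavy = foot alone; LL = one foot; stranded L unfooted): (ˈkis) (ˈfo.se) (ˈtom) (ˈte.gri) (ˈbri.sa:).
Foot heads: 1, 2, 4, 5, 7.
Primary stress on the rightmost head = syllable 7.
Primary stress: syllable 7 → kis.fo.se.tom.te.gri.ˈbri.sa:.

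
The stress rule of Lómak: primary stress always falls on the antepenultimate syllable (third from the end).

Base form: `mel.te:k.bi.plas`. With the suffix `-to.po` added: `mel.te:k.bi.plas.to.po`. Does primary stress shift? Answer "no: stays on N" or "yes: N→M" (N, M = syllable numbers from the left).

Base `mel.te:k.bi.plas` (4 syllables):
  The word has 4 syllables; the antepenultimate syllable (third from the end) is syllable 2 (te:k).
  → primary stress on syllable 2.
Suffixed `mel.te:k.bi.plas.to.po` (6 syllables):
  The word has 6 syllables; the antepenultimate syllable (third from the end) is syllable 4 (plas).
  → primary stress on syllable 4.

yes: 2→4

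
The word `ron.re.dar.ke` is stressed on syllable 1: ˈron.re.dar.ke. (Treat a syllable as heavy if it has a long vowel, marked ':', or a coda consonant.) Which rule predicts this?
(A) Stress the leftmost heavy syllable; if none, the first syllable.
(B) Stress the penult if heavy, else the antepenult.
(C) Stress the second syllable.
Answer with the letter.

Rule A → syllable 1 ✓.
Rule B → syllable 3 (observed: 1).
Rule C → syllable 2 (observed: 1).

A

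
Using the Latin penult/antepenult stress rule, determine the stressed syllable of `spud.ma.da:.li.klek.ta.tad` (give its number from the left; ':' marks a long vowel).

Classical Latin: stress the penult if heavy (long vowel or closed), else the antepenult.
Weights: 5 klek H, 6 ta L, 7 tad H.
The penult (syllable 6, ta) is light, so stress falls on the antepenult (syllable 5, klek).
Stress on syllable 5: spud.ma.da:.li.ˈklek.ta.tad.

5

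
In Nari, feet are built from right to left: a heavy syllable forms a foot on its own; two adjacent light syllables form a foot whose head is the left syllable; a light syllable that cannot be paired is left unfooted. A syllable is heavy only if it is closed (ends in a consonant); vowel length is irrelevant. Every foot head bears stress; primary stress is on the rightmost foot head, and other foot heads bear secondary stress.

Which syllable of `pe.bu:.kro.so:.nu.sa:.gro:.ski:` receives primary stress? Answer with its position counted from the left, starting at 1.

7

Weights: 1 pe L, 2 bu: L, 3 kro L, 4 so: L, 5 nu L, 6 sa: L, 7 gro: L, 8 ski: L.
Parse right to left (heavy = foot alone; LL = one foot; stranded L unfooted): (ˈpe.bu:) (ˈkro.so:) (ˈnu.sa:) (ˈgro:.ski:).
Foot heads: 1, 3, 5, 7.
Primary stress on the rightmost head = syllable 7.
Primary stress: syllable 7 → pe.bu:.kro.so:.nu.sa:.ˈgro:.ski:.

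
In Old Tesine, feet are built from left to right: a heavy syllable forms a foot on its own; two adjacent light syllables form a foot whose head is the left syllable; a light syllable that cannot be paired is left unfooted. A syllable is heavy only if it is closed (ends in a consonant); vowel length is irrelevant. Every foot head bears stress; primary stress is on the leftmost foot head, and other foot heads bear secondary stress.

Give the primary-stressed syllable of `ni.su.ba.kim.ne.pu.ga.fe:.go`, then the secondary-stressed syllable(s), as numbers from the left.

primary 1, secondary 4, 5, 7

Weights: 1 ni L, 2 su L, 3 ba L, 4 kim H, 5 ne L, 6 pu L, 7 ga L, 8 fe: L, 9 go L.
Parse left to right (heavy = foot alone; LL = one foot; stranded L unfooted): (ˈni.su) ba (ˈkim) (ˈne.pu) (ˈga.fe:) go.
Foot heads: 1, 4, 5, 7.
Primary stress on the leftmost head = syllable 1.
Secondary stress on 4, 5, 7: ˈni.su.ba.ˌkim.ˌne.pu.ˌga.fe:.go.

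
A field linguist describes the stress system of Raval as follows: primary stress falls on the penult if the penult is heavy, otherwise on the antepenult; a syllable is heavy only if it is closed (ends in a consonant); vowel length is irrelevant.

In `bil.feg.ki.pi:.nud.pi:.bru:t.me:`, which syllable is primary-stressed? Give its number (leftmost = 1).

Weights: 6 pi: L, 7 bru:t H, 8 me: L.
The penult (syllable 7, bru:t) is heavy, so it takes stress.
Primary stress: syllable 7 → bil.feg.ki.pi:.nud.pi:.ˈbru:t.me:.

7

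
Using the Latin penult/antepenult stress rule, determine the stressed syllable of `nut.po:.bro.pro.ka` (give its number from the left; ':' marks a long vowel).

3

Classical Latin: stress the penult if heavy (long vowel or closed), else the antepenult.
Weights: 3 bro L, 4 pro L, 5 ka L.
The penult (syllable 4, pro) is light, so stress falls on the antepenult (syllable 3, bro).
Stress on syllable 3: nut.po:.ˈbro.pro.ka.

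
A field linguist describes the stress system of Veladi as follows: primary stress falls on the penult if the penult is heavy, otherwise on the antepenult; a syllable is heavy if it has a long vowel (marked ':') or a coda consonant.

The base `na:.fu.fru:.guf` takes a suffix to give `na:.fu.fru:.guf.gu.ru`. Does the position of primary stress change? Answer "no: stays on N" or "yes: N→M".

yes: 3→4

Base `na:.fu.fru:.guf` (4 syllables):
  Weights: 2 fu L, 3 fru: H, 4 guf H.
  The penult (syllable 3, fru:) is heavy, so it takes stress.
  → primary stress on syllable 3.
Suffixed `na:.fu.fru:.guf.gu.ru` (6 syllables):
  Weights: 4 guf H, 5 gu L, 6 ru L.
  The penult (syllable 5, gu) is light, so stress falls on the antepenult (syllable 4, guf).
  → primary stress on syllable 4.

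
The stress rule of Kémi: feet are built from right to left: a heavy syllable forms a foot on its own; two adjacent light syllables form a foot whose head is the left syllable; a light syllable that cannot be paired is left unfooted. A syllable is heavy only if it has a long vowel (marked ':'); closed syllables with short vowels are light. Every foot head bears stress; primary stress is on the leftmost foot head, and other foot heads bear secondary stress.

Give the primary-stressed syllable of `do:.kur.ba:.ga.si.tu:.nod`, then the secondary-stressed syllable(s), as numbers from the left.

primary 1, secondary 3, 4, 6

Weights: 1 do: H, 2 kur L, 3 ba: H, 4 ga L, 5 si L, 6 tu: H, 7 nod L.
Parse right to left (heavy = foot alone; LL = one foot; stranded L unfooted): (ˈdo:) kur (ˈba:) (ˈga.si) (ˈtu:) nod.
Foot heads: 1, 3, 4, 6.
Primary stress on the leftmost head = syllable 1.
Secondary stress on 3, 4, 6: ˈdo:.kur.ˌba:.ˌga.si.ˌtu:.nod.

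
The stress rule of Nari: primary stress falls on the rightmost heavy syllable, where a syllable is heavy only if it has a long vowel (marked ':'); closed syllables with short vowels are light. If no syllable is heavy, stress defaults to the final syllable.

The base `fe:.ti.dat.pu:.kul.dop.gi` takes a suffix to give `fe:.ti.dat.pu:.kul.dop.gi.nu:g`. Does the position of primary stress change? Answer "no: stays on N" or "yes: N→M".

Base `fe:.ti.dat.pu:.kul.dop.gi` (7 syllables):
  Weights: 1 fe: H, 2 ti L, 3 dat L, 4 pu: H, 5 kul L, 6 dop L, 7 gi L.
  Heavy syllables in the domain: 1, 4. The rightmost is syllable 4 (pu:).
  → primary stress on syllable 4.
Suffixed `fe:.ti.dat.pu:.kul.dop.gi.nu:g` (8 syllables):
  Weights: 1 fe: H, 2 ti L, 3 dat L, 4 pu: H, 5 kul L, 6 dop L, 7 gi L, 8 nu:g H.
  Heavy syllables in the domain: 1, 4, 8. The rightmost is syllable 8 (nu:g).
  → primary stress on syllable 8.

yes: 4→8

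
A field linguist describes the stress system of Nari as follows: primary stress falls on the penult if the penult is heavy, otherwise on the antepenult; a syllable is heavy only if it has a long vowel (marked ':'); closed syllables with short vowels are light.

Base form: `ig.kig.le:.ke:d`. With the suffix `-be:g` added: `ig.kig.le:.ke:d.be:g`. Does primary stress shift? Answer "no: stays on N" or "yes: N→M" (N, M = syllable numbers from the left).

yes: 3→4

Base `ig.kig.le:.ke:d` (4 syllables):
  Weights: 2 kig L, 3 le: H, 4 ke:d H.
  The penult (syllable 3, le:) is heavy, so it takes stress.
  → primary stress on syllable 3.
Suffixed `ig.kig.le:.ke:d.be:g` (5 syllables):
  Weights: 3 le: H, 4 ke:d H, 5 be:g H.
  The penult (syllable 4, ke:d) is heavy, so it takes stress.
  → primary stress on syllable 4.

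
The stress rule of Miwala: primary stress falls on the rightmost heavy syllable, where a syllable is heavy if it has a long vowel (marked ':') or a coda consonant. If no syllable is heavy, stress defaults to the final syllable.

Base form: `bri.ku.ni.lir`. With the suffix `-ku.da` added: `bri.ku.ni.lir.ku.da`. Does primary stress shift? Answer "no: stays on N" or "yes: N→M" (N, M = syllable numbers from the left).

Base `bri.ku.ni.lir` (4 syllables):
  Weights: 1 bri L, 2 ku L, 3 ni L, 4 lir H.
  Heavy syllables in the domain: 4. The rightmost is syllable 4 (lir).
  → primary stress on syllable 4.
Suffixed `bri.ku.ni.lir.ku.da` (6 syllables):
  Weights: 1 bri L, 2 ku L, 3 ni L, 4 lir H, 5 ku L, 6 da L.
  Heavy syllables in the domain: 4. The rightmost is syllable 4 (lir).
  → primary stress on syllable 4.

no: stays on 4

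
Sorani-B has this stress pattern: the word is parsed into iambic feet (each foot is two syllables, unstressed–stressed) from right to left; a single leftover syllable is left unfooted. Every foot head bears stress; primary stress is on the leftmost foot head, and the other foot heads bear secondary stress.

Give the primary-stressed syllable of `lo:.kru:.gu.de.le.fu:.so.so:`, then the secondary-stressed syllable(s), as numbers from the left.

Parse right to left into iambic (σˈσ) feet: (lo:.ˈkru:) (gu.ˈde) (le.ˈfu:) (so.ˈso:).
Foot heads (stressed positions): 2, 4, 6, 8.
End Rule Leftmost: primary stress on the leftmost head = syllable 2.
Secondary stress on 4, 6, 8: lo:.ˈkru:.gu.ˌde.le.ˌfu:.so.ˌso:.

primary 2, secondary 4, 6, 8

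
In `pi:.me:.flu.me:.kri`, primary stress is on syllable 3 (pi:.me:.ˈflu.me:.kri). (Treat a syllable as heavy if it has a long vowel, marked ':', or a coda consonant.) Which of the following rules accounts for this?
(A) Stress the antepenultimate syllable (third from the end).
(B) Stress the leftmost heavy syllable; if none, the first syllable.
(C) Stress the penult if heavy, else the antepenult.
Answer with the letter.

Rule A → syllable 3 ✓.
Rule B → syllable 1 (observed: 3).
Rule C → syllable 4 (observed: 3).

A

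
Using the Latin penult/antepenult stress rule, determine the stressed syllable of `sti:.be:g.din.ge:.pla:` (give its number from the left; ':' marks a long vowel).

4

Classical Latin: stress the penult if heavy (long vowel or closed), else the antepenult.
Weights: 3 din H, 4 ge: H, 5 pla: H.
The penult (syllable 4, ge:) is heavy, so it takes stress.
Stress on syllable 4: sti:.be:g.din.ˈge:.pla:.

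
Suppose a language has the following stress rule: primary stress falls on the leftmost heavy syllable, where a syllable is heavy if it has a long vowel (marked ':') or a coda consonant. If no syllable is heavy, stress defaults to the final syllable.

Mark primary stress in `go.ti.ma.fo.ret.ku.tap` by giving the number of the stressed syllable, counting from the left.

5

Weights: 1 go L, 2 ti L, 3 ma L, 4 fo L, 5 ret H, 6 ku L, 7 tap H.
Heavy syllables in the domain: 5, 7. The leftmost is syllable 5 (ret).
Primary stress: syllable 5 → go.ti.ma.fo.ˈret.ku.tap.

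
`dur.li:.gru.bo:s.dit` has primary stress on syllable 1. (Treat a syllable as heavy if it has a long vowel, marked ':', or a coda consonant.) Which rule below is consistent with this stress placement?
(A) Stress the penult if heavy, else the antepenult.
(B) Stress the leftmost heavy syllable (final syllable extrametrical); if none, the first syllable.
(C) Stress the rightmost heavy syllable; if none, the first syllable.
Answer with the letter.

Rule A → syllable 4 (observed: 1).
Rule B → syllable 1 ✓.
Rule C → syllable 5 (observed: 1).

B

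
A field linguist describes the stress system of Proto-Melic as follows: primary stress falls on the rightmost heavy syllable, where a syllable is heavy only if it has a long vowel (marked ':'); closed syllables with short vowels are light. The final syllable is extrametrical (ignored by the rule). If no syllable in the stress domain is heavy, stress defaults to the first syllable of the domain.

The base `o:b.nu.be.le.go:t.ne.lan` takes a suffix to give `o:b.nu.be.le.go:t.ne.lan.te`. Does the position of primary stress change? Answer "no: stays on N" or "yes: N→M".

no: stays on 5

Base `o:b.nu.be.le.go:t.ne.lan` (7 syllables):
  The final syllable (7, lan) is extrametrical; the stress domain is syllables 1–6.
  Weights: 1 o:b H, 2 nu L, 3 be L, 4 le L, 5 go:t H, 6 ne L.
  Heavy syllables in the domain: 1, 5. The rightmost is syllable 5 (go:t).
  → primary stress on syllable 5.
Suffixed `o:b.nu.be.le.go:t.ne.lan.te` (8 syllables):
  The final syllable (8, te) is extrametrical; the stress domain is syllables 1–7.
  Weights: 1 o:b H, 2 nu L, 3 be L, 4 le L, 5 go:t H, 6 ne L, 7 lan L.
  Heavy syllables in the domain: 1, 5. The rightmost is syllable 5 (go:t).
  → primary stress on syllable 5.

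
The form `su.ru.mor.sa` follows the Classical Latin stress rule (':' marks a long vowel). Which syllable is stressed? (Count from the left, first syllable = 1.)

Classical Latin: stress the penult if heavy (long vowel or closed), else the antepenult.
Weights: 2 ru L, 3 mor H, 4 sa L.
The penult (syllable 3, mor) is heavy, so it takes stress.
Stress on syllable 3: su.ru.ˈmor.sa.

3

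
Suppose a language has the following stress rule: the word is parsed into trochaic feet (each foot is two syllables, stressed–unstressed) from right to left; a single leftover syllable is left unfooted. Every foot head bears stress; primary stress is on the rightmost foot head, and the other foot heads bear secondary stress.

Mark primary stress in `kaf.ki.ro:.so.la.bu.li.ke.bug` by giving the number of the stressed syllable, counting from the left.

8

Parse right to left into trochaic (ˈσσ) feet: kaf (ˈki.ro:) (ˈso.la) (ˈbu.li) (ˈke.bug). Syllable 1 is left unfooted.
Foot heads (stressed positions): 2, 4, 6, 8.
End Rule Rightmost: primary stress on the rightmost head = syllable 8.
Primary stress: syllable 8 → kaf.ki.ro:.so.la.bu.li.ˈke.bug.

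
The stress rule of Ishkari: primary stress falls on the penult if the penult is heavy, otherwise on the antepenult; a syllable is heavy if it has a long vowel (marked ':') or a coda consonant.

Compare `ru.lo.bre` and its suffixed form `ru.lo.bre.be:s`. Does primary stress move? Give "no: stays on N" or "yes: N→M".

yes: 1→2

Base `ru.lo.bre` (3 syllables):
  Weights: 1 ru L, 2 lo L, 3 bre L.
  The penult (syllable 2, lo) is light, so stress falls on the antepenult (syllable 1, ru).
  → primary stress on syllable 1.
Suffixed `ru.lo.bre.be:s` (4 syllables):
  Weights: 2 lo L, 3 bre L, 4 be:s H.
  The penult (syllable 3, bre) is light, so stress falls on the antepenult (syllable 2, lo).
  → primary stress on syllable 2.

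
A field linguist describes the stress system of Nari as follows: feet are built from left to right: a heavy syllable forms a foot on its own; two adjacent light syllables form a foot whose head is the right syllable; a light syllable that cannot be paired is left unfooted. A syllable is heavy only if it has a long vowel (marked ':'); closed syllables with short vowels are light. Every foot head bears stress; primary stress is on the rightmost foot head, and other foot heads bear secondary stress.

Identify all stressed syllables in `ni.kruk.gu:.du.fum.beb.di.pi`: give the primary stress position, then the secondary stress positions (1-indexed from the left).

primary 7, secondary 2, 3, 5

Weights: 1 ni L, 2 kruk L, 3 gu: H, 4 du L, 5 fum L, 6 beb L, 7 di L, 8 pi L.
Parse left to right (heavy = foot alone; LL = one foot; stranded L unfooted): (ni.ˈkruk) (ˈgu:) (du.ˈfum) (beb.ˈdi) pi.
Foot heads: 2, 3, 5, 7.
Primary stress on the rightmost head = syllable 7.
Secondary stress on 2, 3, 5: ni.ˌkruk.ˌgu:.du.ˌfum.beb.ˈdi.pi.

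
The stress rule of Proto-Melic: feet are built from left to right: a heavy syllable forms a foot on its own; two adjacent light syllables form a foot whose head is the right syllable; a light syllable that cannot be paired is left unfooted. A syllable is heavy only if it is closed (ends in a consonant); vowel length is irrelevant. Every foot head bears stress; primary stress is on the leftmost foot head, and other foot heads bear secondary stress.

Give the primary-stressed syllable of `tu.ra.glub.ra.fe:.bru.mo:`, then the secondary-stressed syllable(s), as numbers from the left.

Weights: 1 tu L, 2 ra L, 3 glub H, 4 ra L, 5 fe: L, 6 bru L, 7 mo: L.
Parse left to right (heavy = foot alone; LL = one foot; stranded L unfooted): (tu.ˈra) (ˈglub) (ra.ˈfe:) (bru.ˈmo:).
Foot heads: 2, 3, 5, 7.
Primary stress on the leftmost head = syllable 2.
Secondary stress on 3, 5, 7: tu.ˈra.ˌglub.ra.ˌfe:.bru.ˌmo:.

primary 2, secondary 3, 5, 7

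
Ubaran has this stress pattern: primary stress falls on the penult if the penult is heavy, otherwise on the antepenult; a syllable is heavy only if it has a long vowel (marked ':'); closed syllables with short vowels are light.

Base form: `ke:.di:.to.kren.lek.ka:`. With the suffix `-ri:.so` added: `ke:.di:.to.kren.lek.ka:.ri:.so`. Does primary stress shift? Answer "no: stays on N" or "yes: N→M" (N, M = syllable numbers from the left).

yes: 4→7

Base `ke:.di:.to.kren.lek.ka:` (6 syllables):
  Weights: 4 kren L, 5 lek L, 6 ka: H.
  The penult (syllable 5, lek) is light, so stress falls on the antepenult (syllable 4, kren).
  → primary stress on syllable 4.
Suffixed `ke:.di:.to.kren.lek.ka:.ri:.so` (8 syllables):
  Weights: 6 ka: H, 7 ri: H, 8 so L.
  The penult (syllable 7, ri:) is heavy, so it takes stress.
  → primary stress on syllable 7.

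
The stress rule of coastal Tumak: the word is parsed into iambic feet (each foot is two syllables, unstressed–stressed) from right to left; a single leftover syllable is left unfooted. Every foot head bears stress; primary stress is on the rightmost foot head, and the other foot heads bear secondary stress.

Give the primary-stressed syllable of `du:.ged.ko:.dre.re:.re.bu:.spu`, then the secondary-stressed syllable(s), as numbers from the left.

Parse right to left into iambic (σˈσ) feet: (du:.ˈged) (ko:.ˈdre) (re:.ˈre) (bu:.ˈspu).
Foot heads (stressed positions): 2, 4, 6, 8.
End Rule Rightmost: primary stress on the rightmost head = syllable 8.
Secondary stress on 2, 4, 6: du:.ˌged.ko:.ˌdre.re:.ˌre.bu:.ˈspu.

primary 8, secondary 2, 4, 6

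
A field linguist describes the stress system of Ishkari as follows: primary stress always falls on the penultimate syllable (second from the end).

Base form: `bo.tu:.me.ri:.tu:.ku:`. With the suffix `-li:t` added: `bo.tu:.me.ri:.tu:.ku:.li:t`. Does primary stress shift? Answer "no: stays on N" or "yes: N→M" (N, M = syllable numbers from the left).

yes: 5→6

Base `bo.tu:.me.ri:.tu:.ku:` (6 syllables):
  The word has 6 syllables; the penultimate syllable (second from the end) is syllable 5 (tu:).
  → primary stress on syllable 5.
Suffixed `bo.tu:.me.ri:.tu:.ku:.li:t` (7 syllables):
  The word has 7 syllables; the penultimate syllable (second from the end) is syllable 6 (ku:).
  → primary stress on syllable 6.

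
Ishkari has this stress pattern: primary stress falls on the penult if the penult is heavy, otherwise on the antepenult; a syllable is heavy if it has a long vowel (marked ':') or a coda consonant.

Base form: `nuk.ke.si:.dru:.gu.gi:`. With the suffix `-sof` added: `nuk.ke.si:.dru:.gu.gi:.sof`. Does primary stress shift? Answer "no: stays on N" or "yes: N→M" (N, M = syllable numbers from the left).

Base `nuk.ke.si:.dru:.gu.gi:` (6 syllables):
  Weights: 4 dru: H, 5 gu L, 6 gi: H.
  The penult (syllable 5, gu) is light, so stress falls on the antepenult (syllable 4, dru:).
  → primary stress on syllable 4.
Suffixed `nuk.ke.si:.dru:.gu.gi:.sof` (7 syllables):
  Weights: 5 gu L, 6 gi: H, 7 sof H.
  The penult (syllable 6, gi:) is heavy, so it takes stress.
  → primary stress on syllable 6.

yes: 4→6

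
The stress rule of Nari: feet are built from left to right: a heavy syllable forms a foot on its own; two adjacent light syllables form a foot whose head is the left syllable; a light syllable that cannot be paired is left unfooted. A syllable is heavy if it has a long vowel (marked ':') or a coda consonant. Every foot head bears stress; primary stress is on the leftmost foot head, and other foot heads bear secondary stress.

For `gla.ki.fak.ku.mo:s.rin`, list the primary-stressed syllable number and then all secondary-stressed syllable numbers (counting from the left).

primary 1, secondary 3, 5, 6

Weights: 1 gla L, 2 ki L, 3 fak H, 4 ku L, 5 mo:s H, 6 rin H.
Parse left to right (heavy = foot alone; LL = one foot; stranded L unfooted): (ˈgla.ki) (ˈfak) ku (ˈmo:s) (ˈrin).
Foot heads: 1, 3, 5, 6.
Primary stress on the leftmost head = syllable 1.
Secondary stress on 3, 5, 6: ˈgla.ki.ˌfak.ku.ˌmo:s.ˌrin.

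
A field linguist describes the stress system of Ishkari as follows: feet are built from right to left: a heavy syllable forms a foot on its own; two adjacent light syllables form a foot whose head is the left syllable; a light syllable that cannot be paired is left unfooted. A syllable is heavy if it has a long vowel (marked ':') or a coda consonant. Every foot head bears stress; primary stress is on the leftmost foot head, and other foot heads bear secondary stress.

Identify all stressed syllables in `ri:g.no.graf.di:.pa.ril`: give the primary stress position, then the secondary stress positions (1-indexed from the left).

Weights: 1 ri:g H, 2 no L, 3 graf H, 4 di: H, 5 pa L, 6 ril H.
Parse right to left (heavy = foot alone; LL = one foot; stranded L unfooted): (ˈri:g) no (ˈgraf) (ˈdi:) pa (ˈril).
Foot heads: 1, 3, 4, 6.
Primary stress on the leftmost head = syllable 1.
Secondary stress on 3, 4, 6: ˈri:g.no.ˌgraf.ˌdi:.pa.ˌril.

primary 1, secondary 3, 4, 6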